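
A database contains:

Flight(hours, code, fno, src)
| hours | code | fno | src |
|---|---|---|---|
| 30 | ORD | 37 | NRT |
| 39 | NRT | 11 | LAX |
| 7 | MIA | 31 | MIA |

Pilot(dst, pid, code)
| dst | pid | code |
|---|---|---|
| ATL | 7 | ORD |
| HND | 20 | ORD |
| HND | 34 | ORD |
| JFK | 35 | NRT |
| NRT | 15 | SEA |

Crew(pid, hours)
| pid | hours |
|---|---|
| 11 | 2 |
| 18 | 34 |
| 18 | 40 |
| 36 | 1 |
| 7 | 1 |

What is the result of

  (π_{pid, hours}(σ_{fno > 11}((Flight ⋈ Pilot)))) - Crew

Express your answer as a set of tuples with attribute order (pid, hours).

Flight ⋈ Pilot (natural join on code): {(30, ORD, 37, NRT, ATL, 7), (30, ORD, 37, NRT, HND, 20), (30, ORD, 37, NRT, HND, 34), (39, NRT, 11, LAX, JFK, 35)}
Filtering on fno > 11 leaves {(30, ORD, 37, NRT, ATL, 7), (30, ORD, 37, NRT, HND, 20), (30, ORD, 37, NRT, HND, 34)}.
Keep only column(s) pid, hours: {(20, 30), (34, 30), (7, 30)}
Taking the difference: {(20, 30), (34, 30), (7, 30)}

{(20, 30), (34, 30), (7, 30)}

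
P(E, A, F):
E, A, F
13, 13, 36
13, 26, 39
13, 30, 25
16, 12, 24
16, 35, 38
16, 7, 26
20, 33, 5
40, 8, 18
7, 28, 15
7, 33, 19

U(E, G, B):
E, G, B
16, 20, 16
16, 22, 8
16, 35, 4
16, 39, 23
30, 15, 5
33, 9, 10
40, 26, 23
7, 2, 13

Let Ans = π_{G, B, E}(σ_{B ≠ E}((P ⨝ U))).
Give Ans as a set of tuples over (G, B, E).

{(2, 13, 7), (22, 8, 16), (26, 23, 40), (35, 4, 16), (39, 23, 16)}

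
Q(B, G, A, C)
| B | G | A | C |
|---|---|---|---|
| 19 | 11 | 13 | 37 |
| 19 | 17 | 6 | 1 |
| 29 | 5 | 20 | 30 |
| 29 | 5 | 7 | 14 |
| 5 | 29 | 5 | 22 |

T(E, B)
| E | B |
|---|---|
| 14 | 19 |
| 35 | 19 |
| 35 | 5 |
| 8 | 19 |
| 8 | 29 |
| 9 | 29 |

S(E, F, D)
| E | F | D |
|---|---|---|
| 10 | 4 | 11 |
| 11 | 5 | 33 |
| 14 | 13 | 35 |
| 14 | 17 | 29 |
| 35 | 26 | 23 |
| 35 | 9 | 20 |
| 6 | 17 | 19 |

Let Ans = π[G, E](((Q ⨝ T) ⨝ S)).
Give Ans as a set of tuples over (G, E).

Joining Q and T on B yields {(19, 11, 13, 37, 14), (19, 11, 13, 37, 35), (19, 11, 13, 37, 8), (19, 17, 6, 1, 14), (19, 17, 6, 1, 35), (19, 17, 6, 1, 8), (29, 5, 20, 30, 8), (29, 5, 20, 30, 9), (29, 5, 7, 14, 8), (29, 5, 7, 14, 9), (5, 29, 5, 22, 35)}.
Joining (Q ⨝ T) and S on E yields {(19, 11, 13, 37, 14, 13, 35), (19, 11, 13, 37, 14, 17, 29), (19, 11, 13, 37, 35, 26, 23), (19, 11, 13, 37, 35, 9, 20), (19, 17, 6, 1, 14, 13, 35), (19, 17, 6, 1, 14, 17, 29), (19, 17, 6, 1, 35, 26, 23), (19, 17, 6, 1, 35, 9, 20), (5, 29, 5, 22, 35, 26, 23), (5, 29, 5, 22, 35, 9, 20)}.
Keep only column(s) G, E (5 duplicate(s) eliminated): {(11, 14), (11, 35), (17, 14), (17, 35), (29, 35)}

{(11, 14), (11, 35), (17, 14), (17, 35), (29, 35)}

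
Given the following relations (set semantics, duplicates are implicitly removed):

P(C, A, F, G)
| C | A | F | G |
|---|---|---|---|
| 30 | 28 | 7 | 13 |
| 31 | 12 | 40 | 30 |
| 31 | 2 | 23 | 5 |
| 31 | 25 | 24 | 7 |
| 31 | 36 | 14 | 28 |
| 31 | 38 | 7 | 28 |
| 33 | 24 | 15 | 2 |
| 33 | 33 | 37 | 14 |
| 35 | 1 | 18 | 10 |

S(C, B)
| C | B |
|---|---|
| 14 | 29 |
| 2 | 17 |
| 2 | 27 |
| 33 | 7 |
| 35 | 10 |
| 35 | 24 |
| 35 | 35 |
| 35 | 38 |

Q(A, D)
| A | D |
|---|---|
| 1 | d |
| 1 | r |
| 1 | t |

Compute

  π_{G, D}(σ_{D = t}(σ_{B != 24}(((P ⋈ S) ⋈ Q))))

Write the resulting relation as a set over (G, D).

{(10, t)}

Natural join on C: {(33, 24, 15, 2, 7), (33, 33, 37, 14, 7), (35, 1, 18, 10, 10), (35, 1, 18, 10, 24), (35, 1, 18, 10, 35), (35, 1, 18, 10, 38)}
Natural join on A: {(35, 1, 18, 10, 10, d), (35, 1, 18, 10, 10, r), (35, 1, 18, 10, 10, t), (35, 1, 18, 10, 24, d), (35, 1, 18, 10, 24, r), (35, 1, 18, 10, 24, t), (35, 1, 18, 10, 35, d), (35, 1, 18, 10, 35, r), (35, 1, 18, 10, 35, t), (35, 1, 18, 10, 38, d), (35, 1, 18, 10, 38, r), (35, 1, 18, 10, 38, t)}
σ[B != 24]: keep tuples satisfying B != 24 → {(35, 1, 18, 10, 10, d), (35, 1, 18, 10, 10, r), (35, 1, 18, 10, 10, t), (35, 1, 18, 10, 35, d), (35, 1, 18, 10, 35, r), (35, 1, 18, 10, 35, t), (35, 1, 18, 10, 38, d), (35, 1, 18, 10, 38, r), (35, 1, 18, 10, 38, t)}
σ[D = t]: keep tuples satisfying D = t → {(35, 1, 18, 10, 10, t), (35, 1, 18, 10, 35, t), (35, 1, 18, 10, 38, t)}
π[G, D]: project onto (G, D) (2 duplicate(s) eliminated) → {(10, t)}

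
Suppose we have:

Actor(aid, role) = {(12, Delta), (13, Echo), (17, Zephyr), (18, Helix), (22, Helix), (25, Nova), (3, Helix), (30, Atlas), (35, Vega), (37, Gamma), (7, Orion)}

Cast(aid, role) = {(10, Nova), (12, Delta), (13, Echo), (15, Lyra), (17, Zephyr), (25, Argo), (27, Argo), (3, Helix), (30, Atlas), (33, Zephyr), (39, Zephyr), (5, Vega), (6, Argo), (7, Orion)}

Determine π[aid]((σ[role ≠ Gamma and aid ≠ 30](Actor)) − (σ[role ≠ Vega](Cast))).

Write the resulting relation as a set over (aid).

Apply σ_{role ≠ Gamma and aid ≠ 30}; surviving tuples: {(12, Delta), (13, Echo), (17, Zephyr), (18, Helix), (22, Helix), (25, Nova), (3, Helix), (35, Vega), (7, Orion)}
Apply σ_{role ≠ Vega}; surviving tuples: {(10, Nova), (12, Delta), (13, Echo), (15, Lyra), (17, Zephyr), (25, Argo), (27, Argo), (3, Helix), (30, Atlas), (33, Zephyr), (39, Zephyr), (6, Argo), (7, Orion)}
Set difference of the two operands is {(18, Helix), (22, Helix), (25, Nova), (35, Vega)}.
π[aid]: project onto (aid) → {18, 22, 25, 35}

{18, 22, 25, 35}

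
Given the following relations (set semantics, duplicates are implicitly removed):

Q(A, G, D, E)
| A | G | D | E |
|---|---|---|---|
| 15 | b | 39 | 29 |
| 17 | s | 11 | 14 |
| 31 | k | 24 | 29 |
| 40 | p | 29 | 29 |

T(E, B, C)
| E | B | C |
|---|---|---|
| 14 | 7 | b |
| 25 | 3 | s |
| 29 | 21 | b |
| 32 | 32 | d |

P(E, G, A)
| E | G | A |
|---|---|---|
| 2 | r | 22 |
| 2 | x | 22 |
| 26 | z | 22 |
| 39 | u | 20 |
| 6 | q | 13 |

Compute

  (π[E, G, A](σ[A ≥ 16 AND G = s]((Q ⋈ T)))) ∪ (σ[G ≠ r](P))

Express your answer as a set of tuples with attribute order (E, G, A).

{(14, s, 17), (2, x, 22), (26, z, 22), (39, u, 20), (6, q, 13)}

Joining Q and T on E yields {(15, b, 39, 29, 21, b), (17, s, 11, 14, 7, b), (31, k, 24, 29, 21, b), (40, p, 29, 29, 21, b)}.
σ[A ≥ 16 AND G = s]: keep tuples satisfying A ≥ 16 AND G = s → {(17, s, 11, 14, 7, b)}
Keep only column(s) E, G, A: {(14, s, 17)}
σ[G ≠ r]: keep tuples satisfying G ≠ r → {(2, x, 22), (26, z, 22), (39, u, 20), (6, q, 13)}
Set union of the two operands is {(14, s, 17), (2, x, 22), (26, z, 22), (39, u, 20), (6, q, 13)}.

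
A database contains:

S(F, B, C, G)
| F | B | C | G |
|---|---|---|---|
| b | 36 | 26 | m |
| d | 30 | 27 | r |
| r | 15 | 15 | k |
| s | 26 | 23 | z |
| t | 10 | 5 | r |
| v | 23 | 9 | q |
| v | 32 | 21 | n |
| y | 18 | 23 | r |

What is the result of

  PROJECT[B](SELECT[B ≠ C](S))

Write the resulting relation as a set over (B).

Apply σ_{B ≠ C}; surviving tuples: {(b, 36, 26, m), (d, 30, 27, r), (s, 26, 23, z), (t, 10, 5, r), (v, 23, 9, q), (v, 32, 21, n), (y, 18, 23, r)}
π[B]: project onto (B) → {10, 18, 23, 26, 30, 32, 36}

{10, 18, 23, 26, 30, 32, 36}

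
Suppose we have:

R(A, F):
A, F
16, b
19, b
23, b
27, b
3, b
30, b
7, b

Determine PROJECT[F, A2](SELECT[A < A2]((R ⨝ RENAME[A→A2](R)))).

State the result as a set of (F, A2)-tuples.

ρ[A→A2]: schema becomes (A2, F); tuples unchanged.
Joining R and RENAME[A→A2](R) on F yields {(16, b, 16), (16, b, 19), (16, b, 23), (16, b, 27), (16, b, 3), (16, b, 30), (16, b, 7), (19, b, 16), (19, b, 19), (19, b, 23), (19, b, 27), (19, b, 3), (19, b, 30), (19, b, 7), (23, b, 16), (23, b, 19), (23, b, 23), (23, b, 27), (23, b, 3), (23, b, 30), (23, b, 7), (27, b, 16), (27, b, 19), (27, b, 23), (27, b, 27), (27, b, 3), (27, b, 30), (27, b, 7), (3, b, 16), (3, b, 19), (3, b, 23), (3, b, 27), (3, b, 3), (3, b, 30), (3, b, 7), (30, b, 16), (30, b, 19), (30, b, 23), (30, b, 27), (30, b, 3), (30, b, 30), (30, b, 7), (7, b, 16), (7, b, 19), (7, b, 23), (7, b, 27), (7, b, 3), (7, b, 30), (7, b, 7)}.
σ[A < A2]: keep tuples satisfying A < A2 → {(16, b, 19), (16, b, 23), (16, b, 27), (16, b, 30), (19, b, 23), (19, b, 27), (19, b, 30), (23, b, 27), (23, b, 30), (27, b, 30), (3, b, 16), (3, b, 19), (3, b, 23), (3, b, 27), (3, b, 30), (3, b, 7), (7, b, 16), (7, b, 19), (7, b, 23), (7, b, 27), (7, b, 30)}
π[F, A2]: project onto (F, A2) (15 duplicate(s) eliminated) → {(b, 16), (b, 19), (b, 23), (b, 27), (b, 30), (b, 7)}

{(b, 16), (b, 19), (b, 23), (b, 27), (b, 30), (b, 7)}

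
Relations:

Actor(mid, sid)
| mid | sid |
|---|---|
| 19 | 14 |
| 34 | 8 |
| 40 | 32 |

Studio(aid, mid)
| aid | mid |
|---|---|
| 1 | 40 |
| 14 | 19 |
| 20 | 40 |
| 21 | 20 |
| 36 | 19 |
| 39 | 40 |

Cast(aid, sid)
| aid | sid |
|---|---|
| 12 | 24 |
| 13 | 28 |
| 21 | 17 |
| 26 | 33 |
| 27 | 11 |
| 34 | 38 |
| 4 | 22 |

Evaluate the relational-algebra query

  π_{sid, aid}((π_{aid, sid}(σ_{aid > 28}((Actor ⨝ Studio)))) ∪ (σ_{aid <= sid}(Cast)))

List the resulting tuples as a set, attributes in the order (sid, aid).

Natural join on mid: {(19, 14, 14), (19, 14, 36), (40, 32, 1), (40, 32, 20), (40, 32, 39)}
Apply σ_{aid > 28}; surviving tuples: {(19, 14, 36), (40, 32, 39)}
Projecting to aid, sid: {(36, 14), (39, 32)}
Apply σ_{aid <= sid}; surviving tuples: {(12, 24), (13, 28), (26, 33), (34, 38), (4, 22)}
Union: {(36, 14), (39, 32)} with {(12, 24), (13, 28), (26, 33), (34, 38), (4, 22)} → {(12, 24), (13, 28), (26, 33), (34, 38), (36, 14), (39, 32), (4, 22)}
Projecting to sid, aid: {(14, 36), (22, 4), (24, 12), (28, 13), (32, 39), (33, 26), (38, 34)}

{(14, 36), (22, 4), (24, 12), (28, 13), (32, 39), (33, 26), (38, 34)}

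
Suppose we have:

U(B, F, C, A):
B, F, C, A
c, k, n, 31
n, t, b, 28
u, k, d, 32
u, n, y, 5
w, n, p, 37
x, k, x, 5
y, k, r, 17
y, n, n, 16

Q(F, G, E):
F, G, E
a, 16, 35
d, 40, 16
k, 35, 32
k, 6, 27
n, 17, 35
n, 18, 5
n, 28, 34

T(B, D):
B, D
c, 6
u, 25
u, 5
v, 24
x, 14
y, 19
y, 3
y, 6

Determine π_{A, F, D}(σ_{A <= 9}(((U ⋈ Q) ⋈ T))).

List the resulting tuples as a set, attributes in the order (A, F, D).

{(5, k, 14), (5, n, 25), (5, n, 5)}

U ⋈ Q (natural join on F): {(c, k, n, 31, 35, 32), (c, k, n, 31, 6, 27), (u, k, d, 32, 35, 32), (u, k, d, 32, 6, 27), (u, n, y, 5, 17, 35), (u, n, y, 5, 18, 5), (u, n, y, 5, 28, 34), (w, n, p, 37, 17, 35), (w, n, p, 37, 18, 5), (w, n, p, 37, 28, 34), (x, k, x, 5, 35, 32), (x, k, x, 5, 6, 27), (y, k, r, 17, 35, 32), (y, k, r, 17, 6, 27), (y, n, n, 16, 17, 35), (y, n, n, 16, 18, 5), (y, n, n, 16, 28, 34)}
(U ⋈ Q) ⋈ T (natural join on B): {(c, k, n, 31, 35, 32, 6), (c, k, n, 31, 6, 27, 6), (u, k, d, 32, 35, 32, 25), (u, k, d, 32, 35, 32, 5), (u, k, d, 32, 6, 27, 25), (u, k, d, 32, 6, 27, 5), (u, n, y, 5, 17, 35, 25), (u, n, y, 5, 17, 35, 5), (u, n, y, 5, 18, 5, 25), (u, n, y, 5, 18, 5, 5), (u, n, y, 5, 28, 34, 25), (u, n, y, 5, 28, 34, 5), (x, k, x, 5, 35, 32, 14), (x, k, x, 5, 6, 27, 14), (y, k, r, 17, 35, 32, 19), (y, k, r, 17, 35, 32, 3), (y, k, r, 17, 35, 32, 6), (y, k, r, 17, 6, 27, 19), (y, k, r, 17, 6, 27, 3), (y, k, r, 17, 6, 27, 6), (y, n, n, 16, 17, 35, 19), (y, n, n, 16, 17, 35, 3), (y, n, n, 16, 17, 35, 6), (y, n, n, 16, 18, 5, 19), (y, n, n, 16, 18, 5, 3), (y, n, n, 16, 18, 5, 6), (y, n, n, 16, 28, 34, 19), (y, n, n, 16, 28, 34, 3), (y, n, n, 16, 28, 34, 6)}
Apply σ_{A <= 9}; surviving tuples: {(u, n, y, 5, 17, 35, 25), (u, n, y, 5, 17, 35, 5), (u, n, y, 5, 18, 5, 25), (u, n, y, 5, 18, 5, 5), (u, n, y, 5, 28, 34, 25), (u, n, y, 5, 28, 34, 5), (x, k, x, 5, 35, 32, 14), (x, k, x, 5, 6, 27, 14)}
Keep only column(s) A, F, D (5 duplicate(s) eliminated): {(5, k, 14), (5, n, 25), (5, n, 5)}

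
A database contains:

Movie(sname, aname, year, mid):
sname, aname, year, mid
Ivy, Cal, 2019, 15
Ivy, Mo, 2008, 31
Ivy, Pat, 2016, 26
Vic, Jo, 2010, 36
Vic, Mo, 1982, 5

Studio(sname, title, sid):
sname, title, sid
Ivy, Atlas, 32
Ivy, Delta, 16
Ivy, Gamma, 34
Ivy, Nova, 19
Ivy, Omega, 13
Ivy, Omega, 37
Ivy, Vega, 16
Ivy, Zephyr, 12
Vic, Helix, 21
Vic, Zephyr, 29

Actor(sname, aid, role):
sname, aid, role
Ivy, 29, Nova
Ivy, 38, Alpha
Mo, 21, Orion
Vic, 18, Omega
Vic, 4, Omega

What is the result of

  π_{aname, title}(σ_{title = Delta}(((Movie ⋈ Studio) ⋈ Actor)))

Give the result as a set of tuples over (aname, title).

{(Cal, Delta), (Mo, Delta), (Pat, Delta)}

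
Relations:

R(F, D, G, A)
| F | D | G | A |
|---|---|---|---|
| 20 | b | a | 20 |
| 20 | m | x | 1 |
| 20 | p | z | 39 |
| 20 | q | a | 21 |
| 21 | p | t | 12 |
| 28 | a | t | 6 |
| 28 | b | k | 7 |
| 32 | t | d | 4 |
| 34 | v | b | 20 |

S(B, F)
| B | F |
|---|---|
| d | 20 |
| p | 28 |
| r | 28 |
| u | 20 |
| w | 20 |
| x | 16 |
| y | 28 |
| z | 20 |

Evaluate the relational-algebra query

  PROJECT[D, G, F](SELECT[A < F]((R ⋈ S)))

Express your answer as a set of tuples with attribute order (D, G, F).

Joining R and S on F yields {(20, b, a, 20, d), (20, b, a, 20, u), (20, b, a, 20, w), (20, b, a, 20, z), (20, m, x, 1, d), (20, m, x, 1, u), (20, m, x, 1, w), (20, m, x, 1, z), (20, p, z, 39, d), (20, p, z, 39, u), (20, p, z, 39, w), (20, p, z, 39, z), (20, q, a, 21, d), (20, q, a, 21, u), (20, q, a, 21, w), (20, q, a, 21, z), (28, a, t, 6, p), (28, a, t, 6, r), (28, a, t, 6, y), (28, b, k, 7, p), (28, b, k, 7, r), (28, b, k, 7, y)}.
Selection A < F: {(20, m, x, 1, d), (20, m, x, 1, u), (20, m, x, 1, w), (20, m, x, 1, z), (28, a, t, 6, p), (28, a, t, 6, r), (28, a, t, 6, y), (28, b, k, 7, p), (28, b, k, 7, r), (28, b, k, 7, y)}
Keep only column(s) D, G, F (7 duplicate(s) eliminated): {(a, t, 28), (b, k, 28), (m, x, 20)}

{(a, t, 28), (b, k, 28), (m, x, 20)}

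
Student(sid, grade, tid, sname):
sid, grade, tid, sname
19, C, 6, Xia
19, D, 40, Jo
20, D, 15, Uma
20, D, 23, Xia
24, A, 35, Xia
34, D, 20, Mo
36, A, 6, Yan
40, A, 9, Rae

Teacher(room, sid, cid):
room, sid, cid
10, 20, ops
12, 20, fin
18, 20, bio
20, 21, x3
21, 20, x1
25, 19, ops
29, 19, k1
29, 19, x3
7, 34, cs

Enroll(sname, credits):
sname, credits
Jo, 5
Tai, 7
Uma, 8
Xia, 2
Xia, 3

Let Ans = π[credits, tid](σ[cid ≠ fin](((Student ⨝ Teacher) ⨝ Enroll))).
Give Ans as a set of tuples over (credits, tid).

Natural join on sid: {(19, C, 6, Xia, 25, ops), (19, C, 6, Xia, 29, k1), (19, C, 6, Xia, 29, x3), (19, D, 40, Jo, 25, ops), (19, D, 40, Jo, 29, k1), (19, D, 40, Jo, 29, x3), (20, D, 15, Uma, 10, ops), (20, D, 15, Uma, 12, fin), (20, D, 15, Uma, 18, bio), (20, D, 15, Uma, 21, x1), (20, D, 23, Xia, 10, ops), (20, D, 23, Xia, 12, fin), (20, D, 23, Xia, 18, bio), (20, D, 23, Xia, 21, x1), (34, D, 20, Mo, 7, cs)}
Natural join on sname: {(19, C, 6, Xia, 25, ops, 2), (19, C, 6, Xia, 25, ops, 3), (19, C, 6, Xia, 29, k1, 2), (19, C, 6, Xia, 29, k1, 3), (19, C, 6, Xia, 29, x3, 2), (19, C, 6, Xia, 29, x3, 3), (19, D, 40, Jo, 25, ops, 5), (19, D, 40, Jo, 29, k1, 5), (19, D, 40, Jo, 29, x3, 5), (20, D, 15, Uma, 10, ops, 8), (20, D, 15, Uma, 12, fin, 8), (20, D, 15, Uma, 18, bio, 8), (20, D, 15, Uma, 21, x1, 8), (20, D, 23, Xia, 10, ops, 2), (20, D, 23, Xia, 10, ops, 3), (20, D, 23, Xia, 12, fin, 2), (20, D, 23, Xia, 12, fin, 3), (20, D, 23, Xia, 18, bio, 2), (20, D, 23, Xia, 18, bio, 3), (20, D, 23, Xia, 21, x1, 2), (20, D, 23, Xia, 21, x1, 3)}
Filtering on cid ≠ fin leaves {(19, C, 6, Xia, 25, ops, 2), (19, C, 6, Xia, 25, ops, 3), (19, C, 6, Xia, 29, k1, 2), (19, C, 6, Xia, 29, k1, 3), (19, C, 6, Xia, 29, x3, 2), (19, C, 6, Xia, 29, x3, 3), (19, D, 40, Jo, 25, ops, 5), (19, D, 40, Jo, 29, k1, 5), (19, D, 40, Jo, 29, x3, 5), (20, D, 15, Uma, 10, ops, 8), (20, D, 15, Uma, 18, bio, 8), (20, D, 15, Uma, 21, x1, 8), (20, D, 23, Xia, 10, ops, 2), (20, D, 23, Xia, 10, ops, 3), (20, D, 23, Xia, 18, bio, 2), (20, D, 23, Xia, 18, bio, 3), (20, D, 23, Xia, 21, x1, 2), (20, D, 23, Xia, 21, x1, 3)}.
π_{credits, tid} gives {(2, 23), (2, 6), (3, 23), (3, 6), (5, 40), (8, 15)} (12 duplicate(s) eliminated).

{(2, 23), (2, 6), (3, 23), (3, 6), (5, 40), (8, 15)}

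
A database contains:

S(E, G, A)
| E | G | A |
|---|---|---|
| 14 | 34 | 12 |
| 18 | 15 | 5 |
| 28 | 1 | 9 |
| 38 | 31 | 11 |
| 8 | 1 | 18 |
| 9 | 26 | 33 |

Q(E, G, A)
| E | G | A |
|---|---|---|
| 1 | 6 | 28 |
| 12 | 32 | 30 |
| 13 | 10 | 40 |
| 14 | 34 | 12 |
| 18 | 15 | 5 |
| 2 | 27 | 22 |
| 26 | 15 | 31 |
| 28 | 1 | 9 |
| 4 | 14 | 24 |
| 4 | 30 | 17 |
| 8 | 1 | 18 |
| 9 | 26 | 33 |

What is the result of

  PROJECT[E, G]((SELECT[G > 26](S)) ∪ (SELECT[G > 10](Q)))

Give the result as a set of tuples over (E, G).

Apply σ_{G > 26}; surviving tuples: {(14, 34, 12), (38, 31, 11)}
Apply σ_{G > 10}; surviving tuples: {(12, 32, 30), (14, 34, 12), (18, 15, 5), (2, 27, 22), (26, 15, 31), (4, 14, 24), (4, 30, 17), (9, 26, 33)}
Taking the union: {(12, 32, 30), (14, 34, 12), (18, 15, 5), (2, 27, 22), (26, 15, 31), (38, 31, 11), (4, 14, 24), (4, 30, 17), (9, 26, 33)}
π_{E, G} gives {(12, 32), (14, 34), (18, 15), (2, 27), (26, 15), (38, 31), (4, 14), (4, 30), (9, 26)}.

{(12, 32), (14, 34), (18, 15), (2, 27), (26, 15), (38, 31), (4, 14), (4, 30), (9, 26)}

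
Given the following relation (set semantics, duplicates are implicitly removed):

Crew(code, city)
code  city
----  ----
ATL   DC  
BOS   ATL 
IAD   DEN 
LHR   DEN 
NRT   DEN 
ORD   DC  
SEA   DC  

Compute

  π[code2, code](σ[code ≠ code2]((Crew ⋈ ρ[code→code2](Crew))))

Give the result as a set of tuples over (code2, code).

{(ATL, ORD), (ATL, SEA), (IAD, LHR), (IAD, NRT), (LHR, IAD), (LHR, NRT), (NRT, IAD), (NRT, LHR), (ORD, ATL), (ORD, SEA), (SEA, ATL), (SEA, ORD)}

ρ[code→code2]: schema becomes (code2, city); tuples unchanged.
Joining Crew and ρ[code→code2](Crew) on city yields {(ATL, DC, ATL), (ATL, DC, ORD), (ATL, DC, SEA), (BOS, ATL, BOS), (IAD, DEN, IAD), (IAD, DEN, LHR), (IAD, DEN, NRT), (LHR, DEN, IAD), (LHR, DEN, LHR), (LHR, DEN, NRT), (NRT, DEN, IAD), (NRT, DEN, LHR), (NRT, DEN, NRT), (ORD, DC, ATL), (ORD, DC, ORD), (ORD, DC, SEA), (SEA, DC, ATL), (SEA, DC, ORD), (SEA, DC, SEA)}.
Selection code ≠ code2: {(ATL, DC, ORD), (ATL, DC, SEA), (IAD, DEN, LHR), (IAD, DEN, NRT), (LHR, DEN, IAD), (LHR, DEN, NRT), (NRT, DEN, IAD), (NRT, DEN, LHR), (ORD, DC, ATL), (ORD, DC, SEA), (SEA, DC, ATL), (SEA, DC, ORD)}
Keep only column(s) code2, code: {(ATL, ORD), (ATL, SEA), (IAD, LHR), (IAD, NRT), (LHR, IAD), (LHR, NRT), (NRT, IAD), (NRT, LHR), (ORD, ATL), (ORD, SEA), (SEA, ATL), (SEA, ORD)}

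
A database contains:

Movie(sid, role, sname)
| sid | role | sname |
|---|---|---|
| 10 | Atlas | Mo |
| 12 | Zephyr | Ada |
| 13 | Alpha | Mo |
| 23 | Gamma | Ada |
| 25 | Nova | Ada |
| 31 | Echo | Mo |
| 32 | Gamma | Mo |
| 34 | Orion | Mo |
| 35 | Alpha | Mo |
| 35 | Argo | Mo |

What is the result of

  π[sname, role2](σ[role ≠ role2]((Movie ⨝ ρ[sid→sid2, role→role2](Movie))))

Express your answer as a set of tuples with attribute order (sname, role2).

{(Ada, Gamma), (Ada, Nova), (Ada, Zephyr), (Mo, Alpha), (Mo, Argo), (Mo, Atlas), (Mo, Echo), (Mo, Gamma), (Mo, Orion)}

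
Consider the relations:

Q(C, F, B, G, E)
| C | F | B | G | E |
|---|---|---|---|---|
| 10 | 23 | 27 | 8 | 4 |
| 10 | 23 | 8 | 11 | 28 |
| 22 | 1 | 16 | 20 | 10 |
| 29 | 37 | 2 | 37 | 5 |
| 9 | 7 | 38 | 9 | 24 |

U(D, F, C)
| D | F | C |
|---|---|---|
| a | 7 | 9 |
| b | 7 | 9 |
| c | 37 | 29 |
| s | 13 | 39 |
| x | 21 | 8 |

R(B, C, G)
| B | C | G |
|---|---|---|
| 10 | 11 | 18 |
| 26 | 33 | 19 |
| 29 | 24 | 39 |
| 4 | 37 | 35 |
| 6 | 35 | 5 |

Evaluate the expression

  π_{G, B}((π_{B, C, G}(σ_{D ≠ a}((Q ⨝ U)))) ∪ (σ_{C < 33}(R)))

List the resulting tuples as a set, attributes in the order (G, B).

{(18, 10), (37, 2), (39, 29), (9, 38)}

Natural join on C, F: {(29, 37, 2, 37, 5, c), (9, 7, 38, 9, 24, a), (9, 7, 38, 9, 24, b)}
Selection D ≠ a: {(29, 37, 2, 37, 5, c), (9, 7, 38, 9, 24, b)}
π[B, C, G]: project onto (B, C, G) → {(2, 29, 37), (38, 9, 9)}
Selection C < 33: {(10, 11, 18), (29, 24, 39)}
Set union of the two operands is {(10, 11, 18), (2, 29, 37), (29, 24, 39), (38, 9, 9)}.
π[G, B]: project onto (G, B) → {(18, 10), (37, 2), (39, 29), (9, 38)}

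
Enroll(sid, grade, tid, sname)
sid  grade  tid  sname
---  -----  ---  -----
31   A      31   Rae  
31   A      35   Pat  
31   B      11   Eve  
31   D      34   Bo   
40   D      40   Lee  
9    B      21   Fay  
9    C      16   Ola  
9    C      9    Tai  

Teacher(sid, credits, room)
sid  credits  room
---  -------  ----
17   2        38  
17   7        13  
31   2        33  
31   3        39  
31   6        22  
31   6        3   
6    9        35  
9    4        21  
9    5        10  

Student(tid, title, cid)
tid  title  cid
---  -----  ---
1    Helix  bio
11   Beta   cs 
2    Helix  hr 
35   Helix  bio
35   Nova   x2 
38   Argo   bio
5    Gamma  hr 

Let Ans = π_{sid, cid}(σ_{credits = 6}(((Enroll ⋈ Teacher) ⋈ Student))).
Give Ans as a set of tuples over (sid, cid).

{(31, bio), (31, cs), (31, x2)}

Joining Enroll and Teacher on sid yields {(31, A, 31, Rae, 2, 33), (31, A, 31, Rae, 3, 39), (31, A, 31, Rae, 6, 22), (31, A, 31, Rae, 6, 3), (31, A, 35, Pat, 2, 33), (31, A, 35, Pat, 3, 39), (31, A, 35, Pat, 6, 22), (31, A, 35, Pat, 6, 3), (31, B, 11, Eve, 2, 33), (31, B, 11, Eve, 3, 39), (31, B, 11, Eve, 6, 22), (31, B, 11, Eve, 6, 3), (31, D, 34, Bo, 2, 33), (31, D, 34, Bo, 3, 39), (31, D, 34, Bo, 6, 22), (31, D, 34, Bo, 6, 3), (9, B, 21, Fay, 4, 21), (9, B, 21, Fay, 5, 10), (9, C, 16, Ola, 4, 21), (9, C, 16, Ola, 5, 10), (9, C, 9, Tai, 4, 21), (9, C, 9, Tai, 5, 10)}.
Joining (Enroll ⋈ Teacher) and Student on tid yields {(31, A, 35, Pat, 2, 33, Helix, bio), (31, A, 35, Pat, 2, 33, Nova, x2), (31, A, 35, Pat, 3, 39, Helix, bio), (31, A, 35, Pat, 3, 39, Nova, x2), (31, A, 35, Pat, 6, 22, Helix, bio), (31, A, 35, Pat, 6, 22, Nova, x2), (31, A, 35, Pat, 6, 3, Helix, bio), (31, A, 35, Pat, 6, 3, Nova, x2), (31, B, 11, Eve, 2, 33, Beta, cs), (31, B, 11, Eve, 3, 39, Beta, cs), (31, B, 11, Eve, 6, 22, Beta, cs), (31, B, 11, Eve, 6, 3, Beta, cs)}.
Filtering on credits = 6 leaves {(31, A, 35, Pat, 6, 22, Helix, bio), (31, A, 35, Pat, 6, 22, Nova, x2), (31, A, 35, Pat, 6, 3, Helix, bio), (31, A, 35, Pat, 6, 3, Nova, x2), (31, B, 11, Eve, 6, 22, Beta, cs), (31, B, 11, Eve, 6, 3, Beta, cs)}.
Keep only column(s) sid, cid (3 duplicate(s) eliminated): {(31, bio), (31, cs), (31, x2)}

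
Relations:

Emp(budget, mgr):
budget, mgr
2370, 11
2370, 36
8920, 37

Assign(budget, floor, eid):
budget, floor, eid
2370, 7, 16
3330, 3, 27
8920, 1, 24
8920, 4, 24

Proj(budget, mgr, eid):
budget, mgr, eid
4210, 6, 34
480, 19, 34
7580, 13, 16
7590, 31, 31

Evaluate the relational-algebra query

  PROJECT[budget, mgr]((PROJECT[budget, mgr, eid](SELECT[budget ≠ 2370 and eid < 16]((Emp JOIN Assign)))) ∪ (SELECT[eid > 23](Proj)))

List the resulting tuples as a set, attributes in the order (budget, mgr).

Joining Emp and Assign on budget yields {(2370, 11, 7, 16), (2370, 36, 7, 16), (8920, 37, 1, 24), (8920, 37, 4, 24)}.
σ[budget ≠ 2370 and eid < 16]: keep tuples satisfying budget ≠ 2370 and eid < 16 → {}
π[budget, mgr, eid]: project onto (budget, mgr, eid) → {}
σ[eid > 23]: keep tuples satisfying eid > 23 → {(4210, 6, 34), (480, 19, 34), (7590, 31, 31)}
Union: {} with {(4210, 6, 34), (480, 19, 34), (7590, 31, 31)} → {(4210, 6, 34), (480, 19, 34), (7590, 31, 31)}
π[budget, mgr]: project onto (budget, mgr) → {(4210, 6), (480, 19), (7590, 31)}

{(4210, 6), (480, 19), (7590, 31)}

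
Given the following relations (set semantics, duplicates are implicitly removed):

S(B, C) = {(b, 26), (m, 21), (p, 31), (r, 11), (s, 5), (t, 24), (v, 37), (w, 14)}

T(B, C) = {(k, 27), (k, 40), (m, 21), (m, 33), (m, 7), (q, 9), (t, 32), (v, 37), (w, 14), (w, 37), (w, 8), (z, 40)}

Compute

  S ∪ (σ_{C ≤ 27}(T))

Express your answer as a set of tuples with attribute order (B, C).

Selection C ≤ 27: {(k, 27), (m, 21), (m, 7), (q, 9), (w, 14), (w, 8)}
Taking the union: {(b, 26), (k, 27), (m, 21), (m, 7), (p, 31), (q, 9), (r, 11), (s, 5), (t, 24), (v, 37), (w, 14), (w, 8)}

{(b, 26), (k, 27), (m, 21), (m, 7), (p, 31), (q, 9), (r, 11), (s, 5), (t, 24), (v, 37), (w, 14), (w, 8)}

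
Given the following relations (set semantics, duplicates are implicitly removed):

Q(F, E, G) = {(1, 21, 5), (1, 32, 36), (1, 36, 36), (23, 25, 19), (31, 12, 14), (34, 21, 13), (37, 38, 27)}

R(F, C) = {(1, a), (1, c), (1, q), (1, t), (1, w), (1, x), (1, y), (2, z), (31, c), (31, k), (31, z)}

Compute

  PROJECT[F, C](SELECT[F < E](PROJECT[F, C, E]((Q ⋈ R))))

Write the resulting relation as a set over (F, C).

{(1, a), (1, c), (1, q), (1, t), (1, w), (1, x), (1, y)}

Q ⋈ R (natural join on F): {(1, 21, 5, a), (1, 21, 5, c), (1, 21, 5, q), (1, 21, 5, t), (1, 21, 5, w), (1, 21, 5, x), (1, 21, 5, y), (1, 32, 36, a), (1, 32, 36, c), (1, 32, 36, q), (1, 32, 36, t), (1, 32, 36, w), (1, 32, 36, x), (1, 32, 36, y), (1, 36, 36, a), (1, 36, 36, c), (1, 36, 36, q), (1, 36, 36, t), (1, 36, 36, w), (1, 36, 36, x), (1, 36, 36, y), (31, 12, 14, c), (31, 12, 14, k), (31, 12, 14, z)}
Projecting to F, C, E: {(1, a, 21), (1, a, 32), (1, a, 36), (1, c, 21), (1, c, 32), (1, c, 36), (1, q, 21), (1, q, 32), (1, q, 36), (1, t, 21), (1, t, 32), (1, t, 36), (1, w, 21), (1, w, 32), (1, w, 36), (1, x, 21), (1, x, 32), (1, x, 36), (1, y, 21), (1, y, 32), (1, y, 36), (31, c, 12), (31, k, 12), (31, z, 12)}
Filtering on F < E leaves {(1, a, 21), (1, a, 32), (1, a, 36), (1, c, 21), (1, c, 32), (1, c, 36), (1, q, 21), (1, q, 32), (1, q, 36), (1, t, 21), (1, t, 32), (1, t, 36), (1, w, 21), (1, w, 32), (1, w, 36), (1, x, 21), (1, x, 32), (1, x, 36), (1, y, 21), (1, y, 32), (1, y, 36)}.
Projecting to F, C (14 duplicate(s) eliminated): {(1, a), (1, c), (1, q), (1, t), (1, w), (1, x), (1, y)}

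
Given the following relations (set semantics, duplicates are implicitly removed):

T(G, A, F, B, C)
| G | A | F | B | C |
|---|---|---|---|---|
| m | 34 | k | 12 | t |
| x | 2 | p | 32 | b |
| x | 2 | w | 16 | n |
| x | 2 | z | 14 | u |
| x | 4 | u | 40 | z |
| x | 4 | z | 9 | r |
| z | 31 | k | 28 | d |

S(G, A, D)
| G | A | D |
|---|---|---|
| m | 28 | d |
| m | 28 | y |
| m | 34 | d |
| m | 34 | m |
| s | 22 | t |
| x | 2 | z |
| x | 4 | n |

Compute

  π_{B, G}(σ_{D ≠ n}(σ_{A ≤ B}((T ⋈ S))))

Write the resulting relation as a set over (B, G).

{(14, x), (16, x), (32, x)}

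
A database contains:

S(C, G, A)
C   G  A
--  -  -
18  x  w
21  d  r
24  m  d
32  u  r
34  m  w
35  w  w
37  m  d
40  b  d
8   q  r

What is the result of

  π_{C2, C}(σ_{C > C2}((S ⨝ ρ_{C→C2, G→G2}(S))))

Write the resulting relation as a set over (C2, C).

{(18, 34), (18, 35), (21, 32), (24, 37), (24, 40), (34, 35), (37, 40), (8, 21), (8, 32)}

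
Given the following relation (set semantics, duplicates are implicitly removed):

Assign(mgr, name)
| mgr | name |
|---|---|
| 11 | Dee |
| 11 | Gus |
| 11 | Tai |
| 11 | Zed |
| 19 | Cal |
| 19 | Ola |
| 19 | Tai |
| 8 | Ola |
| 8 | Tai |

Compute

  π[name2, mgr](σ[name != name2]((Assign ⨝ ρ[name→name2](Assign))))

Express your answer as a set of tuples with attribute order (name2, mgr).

ρ[name→name2]: schema becomes (mgr, name2); tuples unchanged.
Natural join on mgr: {(11, Dee, Dee), (11, Dee, Gus), (11, Dee, Tai), (11, Dee, Zed), (11, Gus, Dee), (11, Gus, Gus), (11, Gus, Tai), (11, Gus, Zed), (11, Tai, Dee), (11, Tai, Gus), (11, Tai, Tai), (11, Tai, Zed), (11, Zed, Dee), (11, Zed, Gus), (11, Zed, Tai), (11, Zed, Zed), (19, Cal, Cal), (19, Cal, Ola), (19, Cal, Tai), (19, Ola, Cal), (19, Ola, Ola), (19, Ola, Tai), (19, Tai, Cal), (19, Tai, Ola), (19, Tai, Tai), (8, Ola, Ola), (8, Ola, Tai), (8, Tai, Ola), (8, Tai, Tai)}
Apply σ_{name != name2}; surviving tuples: {(11, Dee, Gus), (11, Dee, Tai), (11, Dee, Zed), (11, Gus, Dee), (11, Gus, Tai), (11, Gus, Zed), (11, Tai, Dee), (11, Tai, Gus), (11, Tai, Zed), (11, Zed, Dee), (11, Zed, Gus), (11, Zed, Tai), (19, Cal, Ola), (19, Cal, Tai), (19, Ola, Cal), (19, Ola, Tai), (19, Tai, Cal), (19, Tai, Ola), (8, Ola, Tai), (8, Tai, Ola)}
π_{name2, mgr} gives {(Cal, 19), (Dee, 11), (Gus, 11), (Ola, 19), (Ola, 8), (Tai, 11), (Tai, 19), (Tai, 8), (Zed, 11)} (11 duplicate(s) eliminated).

{(Cal, 19), (Dee, 11), (Gus, 11), (Ola, 19), (Ola, 8), (Tai, 11), (Tai, 19), (Tai, 8), (Zed, 11)}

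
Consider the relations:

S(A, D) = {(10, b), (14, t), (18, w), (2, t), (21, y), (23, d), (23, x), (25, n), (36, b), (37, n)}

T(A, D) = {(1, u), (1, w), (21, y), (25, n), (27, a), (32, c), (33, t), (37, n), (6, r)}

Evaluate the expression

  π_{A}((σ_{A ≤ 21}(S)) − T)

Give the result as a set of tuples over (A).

{10, 14, 18, 2}

σ[A ≤ 21]: keep tuples satisfying A ≤ 21 → {(10, b), (14, t), (18, w), (2, t), (21, y)}
Taking the difference: {(10, b), (14, t), (18, w), (2, t)}
π_{A} gives {10, 14, 18, 2}.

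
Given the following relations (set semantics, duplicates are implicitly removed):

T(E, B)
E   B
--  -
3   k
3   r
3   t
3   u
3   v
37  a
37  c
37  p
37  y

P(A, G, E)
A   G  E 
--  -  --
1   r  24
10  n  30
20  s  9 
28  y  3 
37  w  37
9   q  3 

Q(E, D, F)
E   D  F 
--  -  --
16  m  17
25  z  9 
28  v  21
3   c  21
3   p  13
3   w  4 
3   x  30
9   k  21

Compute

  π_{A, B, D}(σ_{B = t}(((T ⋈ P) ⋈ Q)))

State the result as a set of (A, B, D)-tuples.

{(28, t, c), (28, t, p), (28, t, w), (28, t, x), (9, t, c), (9, t, p), (9, t, w), (9, t, x)}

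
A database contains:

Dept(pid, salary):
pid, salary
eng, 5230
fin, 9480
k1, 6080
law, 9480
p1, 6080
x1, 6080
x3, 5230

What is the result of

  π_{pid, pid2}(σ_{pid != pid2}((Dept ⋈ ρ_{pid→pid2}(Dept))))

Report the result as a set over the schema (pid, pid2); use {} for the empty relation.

ρ[pid→pid2]: schema becomes (pid2, salary); tuples unchanged.
Joining Dept and ρ_{pid→pid2}(Dept) on salary yields {(eng, 5230, eng), (eng, 5230, x3), (fin, 9480, fin), (fin, 9480, law), (k1, 6080, k1), (k1, 6080, p1), (k1, 6080, x1), (law, 9480, fin), (law, 9480, law), (p1, 6080, k1), (p1, 6080, p1), (p1, 6080, x1), (x1, 6080, k1), (x1, 6080, p1), (x1, 6080, x1), (x3, 5230, eng), (x3, 5230, x3)}.
Apply σ_{pid != pid2}; surviving tuples: {(eng, 5230, x3), (fin, 9480, law), (k1, 6080, p1), (k1, 6080, x1), (law, 9480, fin), (p1, 6080, k1), (p1, 6080, x1), (x1, 6080, k1), (x1, 6080, p1), (x3, 5230, eng)}
π[pid, pid2]: project onto (pid, pid2) → {(eng, x3), (fin, law), (k1, p1), (k1, x1), (law, fin), (p1, k1), (p1, x1), (x1, k1), (x1, p1), (x3, eng)}

{(eng, x3), (fin, law), (k1, p1), (k1, x1), (law, fin), (p1, k1), (p1, x1), (x1, k1), (x1, p1), (x3, eng)}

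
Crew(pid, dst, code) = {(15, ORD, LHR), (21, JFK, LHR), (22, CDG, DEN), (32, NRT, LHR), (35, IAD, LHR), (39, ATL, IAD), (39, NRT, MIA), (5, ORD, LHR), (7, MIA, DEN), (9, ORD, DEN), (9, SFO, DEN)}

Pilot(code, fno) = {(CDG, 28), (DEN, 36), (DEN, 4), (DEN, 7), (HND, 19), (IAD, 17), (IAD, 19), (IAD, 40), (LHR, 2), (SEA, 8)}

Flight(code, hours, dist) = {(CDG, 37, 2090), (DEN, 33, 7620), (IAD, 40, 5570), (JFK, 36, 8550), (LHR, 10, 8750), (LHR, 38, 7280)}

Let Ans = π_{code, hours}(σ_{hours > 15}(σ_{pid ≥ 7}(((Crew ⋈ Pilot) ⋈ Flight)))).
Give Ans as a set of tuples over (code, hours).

{(DEN, 33), (IAD, 40), (LHR, 38)}

Natural join on code: {(15, ORD, LHR, 2), (21, JFK, LHR, 2), (22, CDG, DEN, 36), (22, CDG, DEN, 4), (22, CDG, DEN, 7), (32, NRT, LHR, 2), (35, IAD, LHR, 2), (39, ATL, IAD, 17), (39, ATL, IAD, 19), (39, ATL, IAD, 40), (5, ORD, LHR, 2), (7, MIA, DEN, 36), (7, MIA, DEN, 4), (7, MIA, DEN, 7), (9, ORD, DEN, 36), (9, ORD, DEN, 4), (9, ORD, DEN, 7), (9, SFO, DEN, 36), (9, SFO, DEN, 4), (9, SFO, DEN, 7)}
Natural join on code: {(15, ORD, LHR, 2, 10, 8750), (15, ORD, LHR, 2, 38, 7280), (21, JFK, LHR, 2, 10, 8750), (21, JFK, LHR, 2, 38, 7280), (22, CDG, DEN, 36, 33, 7620), (22, CDG, DEN, 4, 33, 7620), (22, CDG, DEN, 7, 33, 7620), (32, NRT, LHR, 2, 10, 8750), (32, NRT, LHR, 2, 38, 7280), (35, IAD, LHR, 2, 10, 8750), (35, IAD, LHR, 2, 38, 7280), (39, ATL, IAD, 17, 40, 5570), (39, ATL, IAD, 19, 40, 5570), (39, ATL, IAD, 40, 40, 5570), (5, ORD, LHR, 2, 10, 8750), (5, ORD, LHR, 2, 38, 7280), (7, MIA, DEN, 36, 33, 7620), (7, MIA, DEN, 4, 33, 7620), (7, MIA, DEN, 7, 33, 7620), (9, ORD, DEN, 36, 33, 7620), (9, ORD, DEN, 4, 33, 7620), (9, ORD, DEN, 7, 33, 7620), (9, SFO, DEN, 36, 33, 7620), (9, SFO, DEN, 4, 33, 7620), (9, SFO, DEN, 7, 33, 7620)}
Filtering on pid ≥ 7 leaves {(15, ORD, LHR, 2, 10, 8750), (15, ORD, LHR, 2, 38, 7280), (21, JFK, LHR, 2, 10, 8750), (21, JFK, LHR, 2, 38, 7280), (22, CDG, DEN, 36, 33, 7620), (22, CDG, DEN, 4, 33, 7620), (22, CDG, DEN, 7, 33, 7620), (32, NRT, LHR, 2, 10, 8750), (32, NRT, LHR, 2, 38, 7280), (35, IAD, LHR, 2, 10, 8750), (35, IAD, LHR, 2, 38, 7280), (39, ATL, IAD, 17, 40, 5570), (39, ATL, IAD, 19, 40, 5570), (39, ATL, IAD, 40, 40, 5570), (7, MIA, DEN, 36, 33, 7620), (7, MIA, DEN, 4, 33, 7620), (7, MIA, DEN, 7, 33, 7620), (9, ORD, DEN, 36, 33, 7620), (9, ORD, DEN, 4, 33, 7620), (9, ORD, DEN, 7, 33, 7620), (9, SFO, DEN, 36, 33, 7620), (9, SFO, DEN, 4, 33, 7620), (9, SFO, DEN, 7, 33, 7620)}.
Filtering on hours > 15 leaves {(15, ORD, LHR, 2, 38, 7280), (21, JFK, LHR, 2, 38, 7280), (22, CDG, DEN, 36, 33, 7620), (22, CDG, DEN, 4, 33, 7620), (22, CDG, DEN, 7, 33, 7620), (32, NRT, LHR, 2, 38, 7280), (35, IAD, LHR, 2, 38, 7280), (39, ATL, IAD, 17, 40, 5570), (39, ATL, IAD, 19, 40, 5570), (39, ATL, IAD, 40, 40, 5570), (7, MIA, DEN, 36, 33, 7620), (7, MIA, DEN, 4, 33, 7620), (7, MIA, DEN, 7, 33, 7620), (9, ORD, DEN, 36, 33, 7620), (9, ORD, DEN, 4, 33, 7620), (9, ORD, DEN, 7, 33, 7620), (9, SFO, DEN, 36, 33, 7620), (9, SFO, DEN, 4, 33, 7620), (9, SFO, DEN, 7, 33, 7620)}.
π_{code, hours} gives {(DEN, 33), (IAD, 40), (LHR, 38)} (16 duplicate(s) eliminated).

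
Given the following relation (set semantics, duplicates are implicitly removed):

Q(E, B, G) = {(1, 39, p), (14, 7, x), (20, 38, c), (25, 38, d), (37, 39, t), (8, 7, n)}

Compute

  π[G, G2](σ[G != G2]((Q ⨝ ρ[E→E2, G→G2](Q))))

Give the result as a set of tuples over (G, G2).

{(c, d), (d, c), (n, x), (p, t), (t, p), (x, n)}

ρ[E→E2, G→G2]: schema becomes (E2, B, G2); tuples unchanged.
Q ⋈ ρ[E→E2, G→G2](Q) (natural join on B): {(1, 39, p, 1, p), (1, 39, p, 37, t), (14, 7, x, 14, x), (14, 7, x, 8, n), (20, 38, c, 20, c), (20, 38, c, 25, d), (25, 38, d, 20, c), (25, 38, d, 25, d), (37, 39, t, 1, p), (37, 39, t, 37, t), (8, 7, n, 14, x), (8, 7, n, 8, n)}
Filtering on G != G2 leaves {(1, 39, p, 37, t), (14, 7, x, 8, n), (20, 38, c, 25, d), (25, 38, d, 20, c), (37, 39, t, 1, p), (8, 7, n, 14, x)}.
π_{G, G2} gives {(c, d), (d, c), (n, x), (p, t), (t, p), (x, n)}.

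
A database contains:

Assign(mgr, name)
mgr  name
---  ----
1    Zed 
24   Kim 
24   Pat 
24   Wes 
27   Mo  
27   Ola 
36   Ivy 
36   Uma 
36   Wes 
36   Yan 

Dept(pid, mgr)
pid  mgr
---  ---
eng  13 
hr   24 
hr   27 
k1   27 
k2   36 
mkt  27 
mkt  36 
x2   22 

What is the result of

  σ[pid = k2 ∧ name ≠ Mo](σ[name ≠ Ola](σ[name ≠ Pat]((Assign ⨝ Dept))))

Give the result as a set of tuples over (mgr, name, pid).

{(36, Ivy, k2), (36, Uma, k2), (36, Wes, k2), (36, Yan, k2)}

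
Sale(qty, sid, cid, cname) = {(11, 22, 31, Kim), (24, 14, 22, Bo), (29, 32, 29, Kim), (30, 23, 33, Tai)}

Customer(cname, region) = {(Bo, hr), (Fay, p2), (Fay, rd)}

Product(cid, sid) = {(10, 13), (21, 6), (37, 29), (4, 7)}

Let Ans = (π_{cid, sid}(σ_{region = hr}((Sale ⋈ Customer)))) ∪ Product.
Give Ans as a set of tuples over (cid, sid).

Sale ⋈ Customer (natural join on cname): {(24, 14, 22, Bo, hr)}
Selection region = hr: {(24, 14, 22, Bo, hr)}
π_{cid, sid} gives {(22, 14)}.
Union: {(22, 14)} with {(10, 13), (21, 6), (37, 29), (4, 7)} → {(10, 13), (21, 6), (22, 14), (37, 29), (4, 7)}

{(10, 13), (21, 6), (22, 14), (37, 29), (4, 7)}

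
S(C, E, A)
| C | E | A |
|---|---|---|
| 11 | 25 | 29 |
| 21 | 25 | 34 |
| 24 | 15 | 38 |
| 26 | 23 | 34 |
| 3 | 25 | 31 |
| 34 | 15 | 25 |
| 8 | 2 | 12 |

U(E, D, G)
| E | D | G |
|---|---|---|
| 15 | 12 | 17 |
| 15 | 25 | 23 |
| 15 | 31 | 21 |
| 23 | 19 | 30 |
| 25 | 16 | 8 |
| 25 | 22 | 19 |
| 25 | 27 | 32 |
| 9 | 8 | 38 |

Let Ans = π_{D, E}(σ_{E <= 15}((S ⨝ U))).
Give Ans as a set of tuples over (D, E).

Joining S and U on E yields {(11, 25, 29, 16, 8), (11, 25, 29, 22, 19), (11, 25, 29, 27, 32), (21, 25, 34, 16, 8), (21, 25, 34, 22, 19), (21, 25, 34, 27, 32), (24, 15, 38, 12, 17), (24, 15, 38, 25, 23), (24, 15, 38, 31, 21), (26, 23, 34, 19, 30), (3, 25, 31, 16, 8), (3, 25, 31, 22, 19), (3, 25, 31, 27, 32), (34, 15, 25, 12, 17), (34, 15, 25, 25, 23), (34, 15, 25, 31, 21)}.
Filtering on E <= 15 leaves {(24, 15, 38, 12, 17), (24, 15, 38, 25, 23), (24, 15, 38, 31, 21), (34, 15, 25, 12, 17), (34, 15, 25, 25, 23), (34, 15, 25, 31, 21)}.
π[D, E]: project onto (D, E) (3 duplicate(s) eliminated) → {(12, 15), (25, 15), (31, 15)}

{(12, 15), (25, 15), (31, 15)}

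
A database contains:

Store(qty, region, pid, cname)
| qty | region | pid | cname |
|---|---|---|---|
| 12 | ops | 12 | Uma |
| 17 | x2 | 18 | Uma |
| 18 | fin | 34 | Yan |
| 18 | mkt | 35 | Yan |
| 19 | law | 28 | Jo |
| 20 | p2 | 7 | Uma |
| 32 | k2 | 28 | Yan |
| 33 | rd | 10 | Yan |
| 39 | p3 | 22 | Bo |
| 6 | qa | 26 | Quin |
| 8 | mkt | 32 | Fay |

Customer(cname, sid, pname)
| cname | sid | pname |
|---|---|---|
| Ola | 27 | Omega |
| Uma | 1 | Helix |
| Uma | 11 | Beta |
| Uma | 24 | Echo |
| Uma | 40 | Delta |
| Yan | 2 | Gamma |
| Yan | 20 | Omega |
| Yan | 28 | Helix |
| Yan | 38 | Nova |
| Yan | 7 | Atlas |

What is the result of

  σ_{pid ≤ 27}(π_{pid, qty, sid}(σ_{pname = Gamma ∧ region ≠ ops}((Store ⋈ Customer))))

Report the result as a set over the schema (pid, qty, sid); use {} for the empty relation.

Store ⋈ Customer (natural join on cname): {(12, ops, 12, Uma, 1, Helix), (12, ops, 12, Uma, 11, Beta), (12, ops, 12, Uma, 24, Echo), (12, ops, 12, Uma, 40, Delta), (17, x2, 18, Uma, 1, Helix), (17, x2, 18, Uma, 11, Beta), (17, x2, 18, Uma, 24, Echo), (17, x2, 18, Uma, 40, Delta), (18, fin, 34, Yan, 2, Gamma), (18, fin, 34, Yan, 20, Omega), (18, fin, 34, Yan, 28, Helix), (18, fin, 34, Yan, 38, Nova), (18, fin, 34, Yan, 7, Atlas), (18, mkt, 35, Yan, 2, Gamma), (18, mkt, 35, Yan, 20, Omega), (18, mkt, 35, Yan, 28, Helix), (18, mkt, 35, Yan, 38, Nova), (18, mkt, 35, Yan, 7, Atlas), (20, p2, 7, Uma, 1, Helix), (20, p2, 7, Uma, 11, Beta), (20, p2, 7, Uma, 24, Echo), (20, p2, 7, Uma, 40, Delta), (32, k2, 28, Yan, 2, Gamma), (32, k2, 28, Yan, 20, Omega), (32, k2, 28, Yan, 28, Helix), (32, k2, 28, Yan, 38, Nova), (32, k2, 28, Yan, 7, Atlas), (33, rd, 10, Yan, 2, Gamma), (33, rd, 10, Yan, 20, Omega), (33, rd, 10, Yan, 28, Helix), (33, rd, 10, Yan, 38, Nova), (33, rd, 10, Yan, 7, Atlas)}
σ[pname = Gamma ∧ region ≠ ops]: keep tuples satisfying pname = Gamma ∧ region ≠ ops → {(18, fin, 34, Yan, 2, Gamma), (18, mkt, 35, Yan, 2, Gamma), (32, k2, 28, Yan, 2, Gamma), (33, rd, 10, Yan, 2, Gamma)}
Projecting to pid, qty, sid: {(10, 33, 2), (28, 32, 2), (34, 18, 2), (35, 18, 2)}
σ[pid ≤ 27]: keep tuples satisfying pid ≤ 27 → {(10, 33, 2)}

{(10, 33, 2)}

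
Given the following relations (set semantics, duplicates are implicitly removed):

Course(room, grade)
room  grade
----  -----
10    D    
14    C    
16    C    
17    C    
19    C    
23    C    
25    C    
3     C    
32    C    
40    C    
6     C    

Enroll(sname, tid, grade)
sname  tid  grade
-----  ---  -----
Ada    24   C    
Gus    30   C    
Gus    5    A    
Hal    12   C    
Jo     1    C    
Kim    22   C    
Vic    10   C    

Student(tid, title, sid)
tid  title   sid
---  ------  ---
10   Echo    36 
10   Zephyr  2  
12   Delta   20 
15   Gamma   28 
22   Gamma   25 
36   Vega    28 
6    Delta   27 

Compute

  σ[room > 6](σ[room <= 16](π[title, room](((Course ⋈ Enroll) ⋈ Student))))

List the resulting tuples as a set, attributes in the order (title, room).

Joining Course and Enroll on grade yields {(14, C, Ada, 24), (14, C, Gus, 30), (14, C, Hal, 12), (14, C, Jo, 1), (14, C, Kim, 22), (14, C, Vic, 10), (16, C, Ada, 24), (16, C, Gus, 30), (16, C, Hal, 12), (16, C, Jo, 1), (16, C, Kim, 22), (16, C, Vic, 10), (17, C, Ada, 24), (17, C, Gus, 30), (17, C, Hal, 12), (17, C, Jo, 1), (17, C, Kim, 22), (17, C, Vic, 10), (19, C, Ada, 24), (19, C, Gus, 30), (19, C, Hal, 12), (19, C, Jo, 1), (19, C, Kim, 22), (19, C, Vic, 10), (23, C, Ada, 24), (23, C, Gus, 30), (23, C, Hal, 12), (23, C, Jo, 1), (23, C, Kim, 22), (23, C, Vic, 10), (25, C, Ada, 24), (25, C, Gus, 30), (25, C, Hal, 12), (25, C, Jo, 1), (25, C, Kim, 22), (25, C, Vic, 10), (3, C, Ada, 24), (3, C, Gus, 30), (3, C, Hal, 12), (3, C, Jo, 1), (3, C, Kim, 22), (3, C, Vic, 10), (32, C, Ada, 24), (32, C, Gus, 30), (32, C, Hal, 12), (32, C, Jo, 1), (32, C, Kim, 22), (32, C, Vic, 10), (40, C, Ada, 24), (40, C, Gus, 30), (40, C, Hal, 12), (40, C, Jo, 1), (40, C, Kim, 22), (40, C, Vic, 10), (6, C, Ada, 24), (6, C, Gus, 30), (6, C, Hal, 12), (6, C, Jo, 1), (6, C, Kim, 22), (6, C, Vic, 10)}.
Joining (Course ⋈ Enroll) and Student on tid yields {(14, C, Hal, 12, Delta, 20), (14, C, Kim, 22, Gamma, 25), (14, C, Vic, 10, Echo, 36), (14, C, Vic, 10, Zephyr, 2), (16, C, Hal, 12, Delta, 20), (16, C, Kim, 22, Gamma, 25), (16, C, Vic, 10, Echo, 36), (16, C, Vic, 10, Zephyr, 2), (17, C, Hal, 12, Delta, 20), (17, C, Kim, 22, Gamma, 25), (17, C, Vic, 10, Echo, 36), (17, C, Vic, 10, Zephyr, 2), (19, C, Hal, 12, Delta, 20), (19, C, Kim, 22, Gamma, 25), (19, C, Vic, 10, Echo, 36), (19, C, Vic, 10, Zephyr, 2), (23, C, Hal, 12, Delta, 20), (23, C, Kim, 22, Gamma, 25), (23, C, Vic, 10, Echo, 36), (23, C, Vic, 10, Zephyr, 2), (25, C, Hal, 12, Delta, 20), (25, C, Kim, 22, Gamma, 25), (25, C, Vic, 10, Echo, 36), (25, C, Vic, 10, Zephyr, 2), (3, C, Hal, 12, Delta, 20), (3, C, Kim, 22, Gamma, 25), (3, C, Vic, 10, Echo, 36), (3, C, Vic, 10, Zephyr, 2), (32, C, Hal, 12, Delta, 20), (32, C, Kim, 22, Gamma, 25), (32, C, Vic, 10, Echo, 36), (32, C, Vic, 10, Zephyr, 2), (40, C, Hal, 12, Delta, 20), (40, C, Kim, 22, Gamma, 25), (40, C, Vic, 10, Echo, 36), (40, C, Vic, 10, Zephyr, 2), (6, C, Hal, 12, Delta, 20), (6, C, Kim, 22, Gamma, 25), (6, C, Vic, 10, Echo, 36), (6, C, Vic, 10, Zephyr, 2)}.
Keep only column(s) title, room: {(Delta, 14), (Delta, 16), (Delta, 17), (Delta, 19), (Delta, 23), (Delta, 25), (Delta, 3), (Delta, 32), (Delta, 40), (Delta, 6), (Echo, 14), (Echo, 16), (Echo, 17), (Echo, 19), (Echo, 23), (Echo, 25), (Echo, 3), (Echo, 32), (Echo, 40), (Echo, 6), (Gamma, 14), (Gamma, 16), (Gamma, 17), (Gamma, 19), (Gamma, 23), (Gamma, 25), (Gamma, 3), (Gamma, 32), (Gamma, 40), (Gamma, 6), (Zephyr, 14), (Zephyr, 16), (Zephyr, 17), (Zephyr, 19), (Zephyr, 23), (Zephyr, 25), (Zephyr, 3), (Zephyr, 32), (Zephyr, 40), (Zephyr, 6)}
Apply σ_{room <= 16}; surviving tuples: {(Delta, 14), (Delta, 16), (Delta, 3), (Delta, 6), (Echo, 14), (Echo, 16), (Echo, 3), (Echo, 6), (Gamma, 14), (Gamma, 16), (Gamma, 3), (Gamma, 6), (Zephyr, 14), (Zephyr, 16), (Zephyr, 3), (Zephyr, 6)}
Apply σ_{room > 6}; surviving tuples: {(Delta, 14), (Delta, 16), (Echo, 14), (Echo, 16), (Gamma, 14), (Gamma, 16), (Zephyr, 14), (Zephyr, 16)}

{(Delta, 14), (Delta, 16), (Echo, 14), (Echo, 16), (Gamma, 14), (Gamma, 16), (Zephyr, 14), (Zephyr, 16)}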